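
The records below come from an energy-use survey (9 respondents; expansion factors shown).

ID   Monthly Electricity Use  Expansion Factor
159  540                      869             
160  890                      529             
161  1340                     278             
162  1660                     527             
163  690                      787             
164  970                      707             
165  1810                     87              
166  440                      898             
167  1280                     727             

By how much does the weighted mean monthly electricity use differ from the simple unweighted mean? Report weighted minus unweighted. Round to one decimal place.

Unweighted sum = 540 + 890 + 1340 + 1660 + 690 + 970 + 1810 + 440 + 1280 = 9620
Unweighted mean = 9620 / 9 = 1068.8889
Weighted sum = 540×869 + 890×529 + 1340×278 + 1660×527 + 690×787 + 970×707 + 1810×87 + 440×898 + 1280×727
  = 4899380
Sum of weights = 869 + 529 + 278 + 527 + 787 + 707 + 87 + 898 + 727 = 5409
Weighted mean = 4899380 / 5409 = 905.78295
Difference (weighted minus unweighted) = -163.10593

-163.1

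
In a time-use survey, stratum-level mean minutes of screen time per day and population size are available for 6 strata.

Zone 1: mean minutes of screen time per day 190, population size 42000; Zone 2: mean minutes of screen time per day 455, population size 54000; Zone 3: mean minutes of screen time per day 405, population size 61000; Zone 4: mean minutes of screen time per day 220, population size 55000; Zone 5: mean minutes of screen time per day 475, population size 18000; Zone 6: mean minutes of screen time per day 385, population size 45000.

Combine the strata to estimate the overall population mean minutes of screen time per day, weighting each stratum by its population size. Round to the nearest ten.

Σ Nₕ·x̄ₕ = 190×42000 + 455×54000 + 405×61000 + 220×55000 + 475×18000 + 385×45000
  = 7980000 + 24570000 + 24705000 + 12100000 + 8550000 + 17325000 = 95230000
Σ Nₕ = 42000 + 54000 + 61000 + 55000 + 18000 + 45000 = 275000
Overall mean = 95230000 / 275000 = 346.29091

350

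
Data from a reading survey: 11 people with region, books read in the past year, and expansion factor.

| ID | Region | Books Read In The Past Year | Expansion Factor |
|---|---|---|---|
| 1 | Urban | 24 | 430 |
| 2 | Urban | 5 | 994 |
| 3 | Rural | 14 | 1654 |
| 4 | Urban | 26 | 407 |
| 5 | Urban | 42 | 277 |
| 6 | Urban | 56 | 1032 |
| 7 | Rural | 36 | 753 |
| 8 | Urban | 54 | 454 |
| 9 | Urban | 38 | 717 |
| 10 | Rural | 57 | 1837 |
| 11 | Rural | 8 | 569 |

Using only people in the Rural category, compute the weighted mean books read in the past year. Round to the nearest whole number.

Rural rows: 3, 7, 10, 11
Weighted sum = 14×1654 + 36×753 + 57×1837 + 8×569
  = 159525
Sum of weights = 1654 + 753 + 1837 + 569 = 4813
Weighted mean = 159525 / 4813 = 33.144608

33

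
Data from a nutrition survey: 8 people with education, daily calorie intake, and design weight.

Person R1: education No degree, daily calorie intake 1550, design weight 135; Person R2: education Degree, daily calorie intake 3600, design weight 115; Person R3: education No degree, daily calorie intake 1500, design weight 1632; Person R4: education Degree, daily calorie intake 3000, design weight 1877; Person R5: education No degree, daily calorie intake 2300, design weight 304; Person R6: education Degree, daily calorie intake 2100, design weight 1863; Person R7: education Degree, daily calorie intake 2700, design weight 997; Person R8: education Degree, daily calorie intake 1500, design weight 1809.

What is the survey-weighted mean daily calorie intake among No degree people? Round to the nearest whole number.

1621

No degree rows: R1, R3, R5
Weighted sum = 1550×135 + 1500×1632 + 2300×304
  = 209250 + 2448000 + 699200 = 3356450
Sum of weights = 135 + 1632 + 304 = 2071
Weighted mean = 3356450 / 2071 = 1620.6905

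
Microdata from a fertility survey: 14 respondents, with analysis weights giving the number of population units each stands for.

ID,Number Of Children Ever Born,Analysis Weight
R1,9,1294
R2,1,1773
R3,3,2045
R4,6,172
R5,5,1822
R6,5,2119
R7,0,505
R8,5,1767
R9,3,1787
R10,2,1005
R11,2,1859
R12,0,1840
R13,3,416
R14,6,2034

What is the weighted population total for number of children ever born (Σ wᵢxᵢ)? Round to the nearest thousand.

74000

Weighted total = 73667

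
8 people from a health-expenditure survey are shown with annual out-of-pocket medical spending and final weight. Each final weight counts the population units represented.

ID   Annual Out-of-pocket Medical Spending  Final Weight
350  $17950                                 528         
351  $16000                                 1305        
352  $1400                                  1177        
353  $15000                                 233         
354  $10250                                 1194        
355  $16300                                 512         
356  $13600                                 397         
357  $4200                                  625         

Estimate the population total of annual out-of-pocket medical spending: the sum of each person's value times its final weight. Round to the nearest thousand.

Weighted total = 17950×528 + 16000×1305 + 1400×1177 + 15000×233 + 10250×1194 + 16300×512 + 13600×397 + 4200×625
  = 9477600 + 20880000 + 1647800 + 3495000 + 12238500 + 8345600 + 5399200 + 2625000 = 64108700

64109000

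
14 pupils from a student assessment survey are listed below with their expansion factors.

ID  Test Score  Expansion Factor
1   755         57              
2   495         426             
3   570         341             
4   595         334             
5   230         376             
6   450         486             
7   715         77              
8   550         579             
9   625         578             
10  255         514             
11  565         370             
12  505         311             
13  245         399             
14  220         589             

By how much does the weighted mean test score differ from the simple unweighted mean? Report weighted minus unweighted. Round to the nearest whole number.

-40

Unweighted sum = 6775
Unweighted mean = 6775 / 14 = 483.92857
Weighted sum = 2411450
Sum of weights = 5437
Weighted mean = 2411450 / 5437 = 443.52584
Difference (weighted minus unweighted) = -40.40273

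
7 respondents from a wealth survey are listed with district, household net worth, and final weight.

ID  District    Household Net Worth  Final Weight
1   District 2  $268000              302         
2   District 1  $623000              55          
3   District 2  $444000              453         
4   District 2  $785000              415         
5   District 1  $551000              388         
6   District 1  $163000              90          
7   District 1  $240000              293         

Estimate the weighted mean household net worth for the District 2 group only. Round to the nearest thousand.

District 2 rows: 1, 3, 4
Weighted sum = 268000×302 + 444000×453 + 785000×415
  = 607843000
Sum of weights = 302 + 453 + 415 = 1170
Weighted mean = 607843000 / 1170 = 519523.93

520000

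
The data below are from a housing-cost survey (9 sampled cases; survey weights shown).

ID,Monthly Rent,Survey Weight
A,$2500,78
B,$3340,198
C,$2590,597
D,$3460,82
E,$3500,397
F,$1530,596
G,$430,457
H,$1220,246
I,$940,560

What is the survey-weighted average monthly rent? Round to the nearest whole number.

Weighted sum = 6010680
Sum of weights = 78 + 198 + 597 + 82 + 397 + 596 + 457 + 246 + 560 = 3211
Weighted mean = 6010680 / 3211 = 1871.9028

1872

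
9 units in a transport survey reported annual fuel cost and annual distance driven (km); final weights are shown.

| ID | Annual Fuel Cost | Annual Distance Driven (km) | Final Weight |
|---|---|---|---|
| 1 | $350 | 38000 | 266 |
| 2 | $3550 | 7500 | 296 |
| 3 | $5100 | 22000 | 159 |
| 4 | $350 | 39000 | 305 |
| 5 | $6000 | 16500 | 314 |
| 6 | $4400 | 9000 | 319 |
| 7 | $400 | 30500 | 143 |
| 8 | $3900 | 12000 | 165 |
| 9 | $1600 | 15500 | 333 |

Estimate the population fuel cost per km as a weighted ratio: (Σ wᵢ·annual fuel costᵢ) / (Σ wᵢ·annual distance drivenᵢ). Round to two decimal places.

0.14

Σ wᵢ·y = 350×266 + 3550×296 + 5100×159 + 350×305 + 6000×314 + 4400×319 + 400×143 + 3900×165 + 1600×333
  = 6582650
Σ wᵢ·x = 47276000
Ratio = 6582650 / 47276000 = 0.13923873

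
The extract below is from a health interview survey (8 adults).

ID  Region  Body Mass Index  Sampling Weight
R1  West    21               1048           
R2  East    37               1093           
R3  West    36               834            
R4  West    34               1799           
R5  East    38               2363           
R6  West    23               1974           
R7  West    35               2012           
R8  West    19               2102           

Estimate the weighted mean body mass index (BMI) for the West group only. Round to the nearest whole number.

West rows: R1, R3, R4, R6, R7, R8
Weighted sum = 21×1048 + 36×834 + 34×1799 + 23×1974 + 35×2012 + 19×2102
  = 22008 + 30024 + 61166 + 45402 + 70420 + 39938 = 268958
Sum of weights = 1048 + 834 + 1799 + 1974 + 2012 + 2102 = 9769
Weighted mean = 268958 / 9769 = 27.531784

28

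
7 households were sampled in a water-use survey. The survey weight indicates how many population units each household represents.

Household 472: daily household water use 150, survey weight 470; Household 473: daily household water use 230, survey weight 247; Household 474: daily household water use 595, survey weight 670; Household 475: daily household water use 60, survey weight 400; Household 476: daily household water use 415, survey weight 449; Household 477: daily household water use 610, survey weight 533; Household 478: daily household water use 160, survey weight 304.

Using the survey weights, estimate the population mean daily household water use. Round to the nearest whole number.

Weighted sum = 150×470 + 230×247 + 595×670 + 60×400 + 415×449 + 610×533 + 160×304
  = 1110065
Sum of weights = 470 + 247 + 670 + 400 + 449 + 533 + 304 = 3073
Weighted mean = 1110065 / 3073 = 361.2317

361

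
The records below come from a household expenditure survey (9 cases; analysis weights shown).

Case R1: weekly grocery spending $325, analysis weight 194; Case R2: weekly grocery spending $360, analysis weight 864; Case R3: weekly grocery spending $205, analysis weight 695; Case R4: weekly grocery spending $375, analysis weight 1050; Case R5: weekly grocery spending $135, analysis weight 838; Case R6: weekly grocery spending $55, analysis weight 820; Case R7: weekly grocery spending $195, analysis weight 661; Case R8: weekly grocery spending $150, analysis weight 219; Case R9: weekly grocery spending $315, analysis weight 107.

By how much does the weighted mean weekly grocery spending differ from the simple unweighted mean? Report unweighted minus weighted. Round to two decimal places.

2.99

Unweighted sum = 325 + 360 + 205 + 375 + 135 + 55 + 195 + 150 + 315 = 2115
Unweighted mean = 2115 / 9 = 235
Weighted sum = 325×194 + 360×864 + 205×695 + 375×1050 + 135×838 + 55×820 + 195×661 + 150×219 + 315×107
  = 63050 + 311040 + 142475 + 393750 + 113130 + 45100 + 128895 + 32850 + 33705 = 1263995
Sum of weights = 194 + 864 + 695 + 1050 + 838 + 820 + 661 + 219 + 107 = 5448
Weighted mean = 1263995 / 5448 = 232.01083
Difference (unweighted minus weighted) = 2.9891703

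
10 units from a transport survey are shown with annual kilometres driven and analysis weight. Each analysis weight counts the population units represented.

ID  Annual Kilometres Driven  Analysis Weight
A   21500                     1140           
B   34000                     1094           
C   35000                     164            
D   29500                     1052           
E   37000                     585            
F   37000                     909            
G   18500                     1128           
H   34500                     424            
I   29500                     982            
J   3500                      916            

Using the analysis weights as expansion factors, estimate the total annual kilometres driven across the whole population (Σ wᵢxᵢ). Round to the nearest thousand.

Weighted total = 21500×1140 + 34000×1094 + 35000×164 + 29500×1052 + 37000×585 + 37000×909 + 18500×1128 + 34500×424 + 29500×982 + 3500×916
  = 221429000

221429000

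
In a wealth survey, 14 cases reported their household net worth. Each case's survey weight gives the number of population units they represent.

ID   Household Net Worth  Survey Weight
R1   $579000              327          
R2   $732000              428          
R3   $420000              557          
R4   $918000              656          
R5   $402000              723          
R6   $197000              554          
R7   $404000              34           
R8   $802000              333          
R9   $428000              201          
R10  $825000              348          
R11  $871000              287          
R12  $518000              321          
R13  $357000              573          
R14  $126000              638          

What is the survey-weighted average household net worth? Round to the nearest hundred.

Weighted sum = 3093695000
Sum of weights = 5980
Weighted mean = 3093695000 / 5980 = 517340.3

517300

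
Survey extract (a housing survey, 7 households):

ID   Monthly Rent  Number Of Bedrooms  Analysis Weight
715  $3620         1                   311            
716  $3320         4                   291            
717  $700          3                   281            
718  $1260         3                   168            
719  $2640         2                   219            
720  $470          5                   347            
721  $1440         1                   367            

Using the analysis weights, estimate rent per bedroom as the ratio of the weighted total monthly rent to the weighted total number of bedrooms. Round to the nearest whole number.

Σ wᵢ·y = 3770050
Σ wᵢ·x = 1×311 + 4×291 + 3×281 + 3×168 + 2×219 + 5×347 + 1×367
  = 311 + 1164 + 843 + 504 + 438 + 1735 + 367 = 5362
Ratio = 3770050 / 5362 = 703.10518

703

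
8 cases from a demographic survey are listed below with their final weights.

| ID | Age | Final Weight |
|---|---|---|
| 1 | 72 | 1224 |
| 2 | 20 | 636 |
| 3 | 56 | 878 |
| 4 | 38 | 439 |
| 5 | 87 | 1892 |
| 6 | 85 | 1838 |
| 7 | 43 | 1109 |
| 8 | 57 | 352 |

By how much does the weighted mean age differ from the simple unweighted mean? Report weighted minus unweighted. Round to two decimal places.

9.11

Unweighted sum = 72 + 20 + 56 + 38 + 87 + 85 + 43 + 57 = 458
Unweighted mean = 458 / 8 = 57.25
Weighted sum = 72×1224 + 20×636 + 56×878 + 38×439 + 87×1892 + 85×1838 + 43×1109 + 57×352
  = 555283
Sum of weights = 8368
Weighted mean = 555283 / 8368 = 66.357911
Difference (weighted minus unweighted) = 9.1079111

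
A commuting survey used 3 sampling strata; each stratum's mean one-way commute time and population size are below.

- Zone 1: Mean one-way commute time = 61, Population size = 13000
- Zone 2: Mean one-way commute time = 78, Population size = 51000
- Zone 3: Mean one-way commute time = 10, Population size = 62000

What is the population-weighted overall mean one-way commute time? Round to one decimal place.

Σ Nₕ·x̄ₕ = 5391000
Σ Nₕ = 13000 + 51000 + 62000 = 126000
Overall mean = 5391000 / 126000 = 42.785714

42.8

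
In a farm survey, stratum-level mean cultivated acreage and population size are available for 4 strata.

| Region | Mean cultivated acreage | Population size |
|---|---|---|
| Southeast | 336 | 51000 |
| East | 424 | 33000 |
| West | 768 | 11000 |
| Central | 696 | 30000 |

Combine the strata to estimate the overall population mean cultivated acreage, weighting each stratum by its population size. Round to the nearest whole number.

484

Σ Nₕ·x̄ₕ = 336×51000 + 424×33000 + 768×11000 + 696×30000
  = 17136000 + 13992000 + 8448000 + 20880000 = 60456000
Σ Nₕ = 51000 + 33000 + 11000 + 30000 = 125000
Overall mean = 60456000 / 125000 = 483.648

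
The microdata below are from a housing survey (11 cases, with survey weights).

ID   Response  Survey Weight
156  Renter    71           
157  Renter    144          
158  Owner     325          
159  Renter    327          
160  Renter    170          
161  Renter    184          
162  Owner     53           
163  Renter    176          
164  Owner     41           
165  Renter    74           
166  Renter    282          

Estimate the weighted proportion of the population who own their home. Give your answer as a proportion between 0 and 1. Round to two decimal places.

Sum of weights for 'Owner' = 325 + 53 + 41 = 419
Total weight = 71 + 144 + 325 + 327 + 170 + 184 + 53 + 176 + 41 + 74 + 282 = 1847
Weighted proportion = 419 / 1847 = 0.22685436

0.23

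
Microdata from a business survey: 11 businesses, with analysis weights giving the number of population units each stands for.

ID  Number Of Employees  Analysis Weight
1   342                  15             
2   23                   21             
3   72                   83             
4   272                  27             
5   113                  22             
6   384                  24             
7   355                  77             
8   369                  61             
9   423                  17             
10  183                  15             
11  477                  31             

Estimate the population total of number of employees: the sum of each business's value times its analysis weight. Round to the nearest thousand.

Weighted total = 342×15 + 23×21 + 72×83 + 272×27 + 113×22 + 384×24 + 355×77 + 369×61 + 423×17 + 183×15 + 477×31
  = 105202

105000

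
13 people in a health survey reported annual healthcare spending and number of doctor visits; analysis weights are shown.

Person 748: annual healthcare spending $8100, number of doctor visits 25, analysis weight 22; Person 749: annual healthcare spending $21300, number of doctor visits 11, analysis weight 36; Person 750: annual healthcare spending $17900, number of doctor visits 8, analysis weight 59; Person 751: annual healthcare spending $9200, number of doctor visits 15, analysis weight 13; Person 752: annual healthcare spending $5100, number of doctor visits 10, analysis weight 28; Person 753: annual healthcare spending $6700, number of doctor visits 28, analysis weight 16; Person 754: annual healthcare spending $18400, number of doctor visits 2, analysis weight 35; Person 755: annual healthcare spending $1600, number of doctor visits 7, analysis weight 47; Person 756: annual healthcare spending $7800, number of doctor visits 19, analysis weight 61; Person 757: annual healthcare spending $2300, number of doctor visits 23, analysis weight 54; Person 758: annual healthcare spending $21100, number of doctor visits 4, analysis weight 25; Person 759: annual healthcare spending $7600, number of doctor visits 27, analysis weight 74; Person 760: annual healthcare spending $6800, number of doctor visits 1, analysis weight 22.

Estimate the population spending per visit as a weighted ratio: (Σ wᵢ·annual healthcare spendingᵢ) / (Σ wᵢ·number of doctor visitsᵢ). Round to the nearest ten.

Σ wᵢ·y = 4929400
Σ wᵢ·x = 7261
Ratio = 4929400 / 7261 = 678.88721

680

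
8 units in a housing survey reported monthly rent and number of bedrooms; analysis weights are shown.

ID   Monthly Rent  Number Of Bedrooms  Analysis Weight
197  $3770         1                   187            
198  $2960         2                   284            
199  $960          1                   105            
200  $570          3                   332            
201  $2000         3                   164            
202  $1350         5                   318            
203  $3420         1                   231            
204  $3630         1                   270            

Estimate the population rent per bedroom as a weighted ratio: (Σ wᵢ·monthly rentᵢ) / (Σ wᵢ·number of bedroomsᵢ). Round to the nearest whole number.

983

Σ wᵢ·y = 3770×187 + 2960×284 + 960×105 + 570×332 + 2000×164 + 1350×318 + 3420×231 + 3630×270
  = 704990 + 840640 + 100800 + 189240 + 328000 + 429300 + 790020 + 980100 = 4363090
Σ wᵢ·x = 1×187 + 2×284 + 1×105 + 3×332 + 3×164 + 5×318 + 1×231 + 1×270
  = 4439
Ratio = 4363090 / 4439 = 982.8993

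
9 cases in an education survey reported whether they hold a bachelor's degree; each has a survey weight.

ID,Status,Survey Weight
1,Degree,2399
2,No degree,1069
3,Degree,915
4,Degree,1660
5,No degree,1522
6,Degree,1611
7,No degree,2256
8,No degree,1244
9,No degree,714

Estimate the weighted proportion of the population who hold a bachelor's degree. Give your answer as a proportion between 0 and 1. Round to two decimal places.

Sum of weights for 'Degree' = 2399 + 915 + 1660 + 1611 = 6585
Total weight = 13390
Weighted proportion = 6585 / 13390 = 0.49178491

0.49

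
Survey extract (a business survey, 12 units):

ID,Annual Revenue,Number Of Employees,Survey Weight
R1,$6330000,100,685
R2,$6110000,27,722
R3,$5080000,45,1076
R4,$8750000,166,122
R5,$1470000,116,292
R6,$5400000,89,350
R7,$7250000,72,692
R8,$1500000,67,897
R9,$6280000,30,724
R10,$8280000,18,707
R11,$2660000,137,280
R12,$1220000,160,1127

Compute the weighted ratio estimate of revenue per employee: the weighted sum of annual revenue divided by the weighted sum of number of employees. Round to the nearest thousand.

Σ wᵢ·y = 6330000×685 + 6110000×722 + 5080000×1076 + 8750000×122 + 1470000×292 + 5400000×350 + 7250000×692 + 1500000×897 + 6280000×724 + 8280000×707 + 2660000×280 + 1220000×1127
  = 36483210000
Σ wᵢ·x = 100×685 + 27×722 + 45×1076 + 166×122 + 116×292 + 89×350 + 72×692 + 67×897 + 30×724 + 18×707 + 137×280 + 160×1127
  = 584737
Ratio = 36483210000 / 584737 = 62392.512

62000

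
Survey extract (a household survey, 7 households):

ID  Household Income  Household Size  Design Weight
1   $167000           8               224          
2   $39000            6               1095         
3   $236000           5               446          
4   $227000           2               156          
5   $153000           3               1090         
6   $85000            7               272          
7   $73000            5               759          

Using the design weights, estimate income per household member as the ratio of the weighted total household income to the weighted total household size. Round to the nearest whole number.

Σ wᵢ·y = 167000×224 + 39000×1095 + 236000×446 + 227000×156 + 153000×1090 + 85000×272 + 73000×759
  = 466078000
Σ wᵢ·x = 19873
Ratio = 466078000 / 19873 = 23452.825

23453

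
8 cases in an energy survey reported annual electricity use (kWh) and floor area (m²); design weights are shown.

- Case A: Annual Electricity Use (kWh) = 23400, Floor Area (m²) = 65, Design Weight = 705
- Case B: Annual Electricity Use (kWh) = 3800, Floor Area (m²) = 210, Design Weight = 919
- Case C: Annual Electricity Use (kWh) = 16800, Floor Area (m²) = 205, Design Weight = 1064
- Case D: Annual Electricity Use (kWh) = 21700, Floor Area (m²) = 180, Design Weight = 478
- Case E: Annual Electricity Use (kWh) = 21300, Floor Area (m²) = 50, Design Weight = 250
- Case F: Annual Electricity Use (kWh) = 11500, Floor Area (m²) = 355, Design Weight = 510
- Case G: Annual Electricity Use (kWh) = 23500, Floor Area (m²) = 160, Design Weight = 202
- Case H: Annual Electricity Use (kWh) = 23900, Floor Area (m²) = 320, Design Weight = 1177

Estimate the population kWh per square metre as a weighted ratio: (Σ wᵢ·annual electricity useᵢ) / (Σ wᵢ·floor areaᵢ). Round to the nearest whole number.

Σ wᵢ·y = 23400×705 + 3800×919 + 16800×1064 + 21700×478 + 21300×250 + 11500×510 + 23500×202 + 23900×1177
  = 16497000 + 3492200 + 17875200 + 10372600 + 5325000 + 5865000 + 4747000 + 28130300 = 92304300
Σ wᵢ·x = 65×705 + 210×919 + 205×1064 + 180×478 + 50×250 + 355×510 + 160×202 + 320×1177
  = 45825 + 192990 + 218120 + 86040 + 12500 + 181050 + 32320 + 376640 = 1145485
Ratio = 92304300 / 1145485 = 80.580977

81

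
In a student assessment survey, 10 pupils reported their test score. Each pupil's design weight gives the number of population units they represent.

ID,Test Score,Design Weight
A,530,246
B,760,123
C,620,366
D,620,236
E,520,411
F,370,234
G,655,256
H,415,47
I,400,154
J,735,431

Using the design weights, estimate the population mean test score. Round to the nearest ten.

Weighted sum = 530×246 + 760×123 + 620×366 + 620×236 + 520×411 + 370×234 + 655×256 + 415×47 + 400×154 + 735×431
  = 130380 + 93480 + 226920 + 146320 + 213720 + 86580 + 167680 + 19505 + 61600 + 316785 = 1462970
Sum of weights = 2504
Weighted mean = 1462970 / 2504 = 584.25319

580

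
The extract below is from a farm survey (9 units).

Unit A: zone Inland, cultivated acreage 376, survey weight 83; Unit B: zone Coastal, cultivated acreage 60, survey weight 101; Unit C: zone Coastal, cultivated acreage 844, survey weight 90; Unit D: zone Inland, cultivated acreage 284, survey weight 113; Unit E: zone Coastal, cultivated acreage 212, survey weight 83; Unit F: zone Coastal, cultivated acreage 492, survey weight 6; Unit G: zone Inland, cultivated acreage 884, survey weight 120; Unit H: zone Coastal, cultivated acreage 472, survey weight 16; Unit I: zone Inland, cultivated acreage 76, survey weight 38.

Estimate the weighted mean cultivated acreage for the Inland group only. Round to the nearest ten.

Inland rows: A, D, G, I
Weighted sum = 376×83 + 284×113 + 884×120 + 76×38
  = 31208 + 32092 + 106080 + 2888 = 172268
Sum of weights = 354
Weighted mean = 172268 / 354 = 486.63277

490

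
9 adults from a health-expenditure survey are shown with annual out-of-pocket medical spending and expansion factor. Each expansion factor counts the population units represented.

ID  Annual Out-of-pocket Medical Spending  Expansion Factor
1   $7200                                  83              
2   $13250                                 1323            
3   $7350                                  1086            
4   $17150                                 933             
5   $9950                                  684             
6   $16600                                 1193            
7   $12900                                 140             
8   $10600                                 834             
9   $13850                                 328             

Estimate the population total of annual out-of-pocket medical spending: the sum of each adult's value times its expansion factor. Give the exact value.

83909200

Weighted total = 7200×83 + 13250×1323 + 7350×1086 + 17150×933 + 9950×684 + 16600×1193 + 12900×140 + 10600×834 + 13850×328
  = 597600 + 17529750 + 7982100 + 16000950 + 6805800 + 19803800 + 1806000 + 8840400 + 4542800 = 83909200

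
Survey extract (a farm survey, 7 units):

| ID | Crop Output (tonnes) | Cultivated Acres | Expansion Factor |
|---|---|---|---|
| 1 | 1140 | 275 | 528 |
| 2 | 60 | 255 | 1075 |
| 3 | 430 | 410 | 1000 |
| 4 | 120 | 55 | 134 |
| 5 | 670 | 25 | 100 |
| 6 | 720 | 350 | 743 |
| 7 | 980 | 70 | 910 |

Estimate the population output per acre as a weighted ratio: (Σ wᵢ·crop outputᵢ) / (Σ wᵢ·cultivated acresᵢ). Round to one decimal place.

2.2

Σ wᵢ·y = 2606260
Σ wᵢ·x = 275×528 + 255×1075 + 410×1000 + 55×134 + 25×100 + 350×743 + 70×910
  = 145200 + 274125 + 410000 + 7370 + 2500 + 260050 + 63700 = 1162945
Ratio = 2606260 / 1162945 = 2.2410862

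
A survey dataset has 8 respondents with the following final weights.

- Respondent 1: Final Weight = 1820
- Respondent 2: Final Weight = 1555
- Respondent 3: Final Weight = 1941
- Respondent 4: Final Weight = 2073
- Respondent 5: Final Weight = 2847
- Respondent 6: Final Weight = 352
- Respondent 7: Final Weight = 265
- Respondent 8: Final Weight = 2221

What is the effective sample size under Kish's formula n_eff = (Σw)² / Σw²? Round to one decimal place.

6.3

Σ wᵢ = 1820 + 1555 + 1941 + 2073 + 2847 + 352 + 265 + 2221 = 13074
Σ wᵢ² = 3312400 + 2418025 + 3767481 + 4297329 + 8105409 + 123904 + 70225 + 4932841 = 27027614
n_eff = 13074² / 27027614 = 170929476 / 27027614 = 6.3242533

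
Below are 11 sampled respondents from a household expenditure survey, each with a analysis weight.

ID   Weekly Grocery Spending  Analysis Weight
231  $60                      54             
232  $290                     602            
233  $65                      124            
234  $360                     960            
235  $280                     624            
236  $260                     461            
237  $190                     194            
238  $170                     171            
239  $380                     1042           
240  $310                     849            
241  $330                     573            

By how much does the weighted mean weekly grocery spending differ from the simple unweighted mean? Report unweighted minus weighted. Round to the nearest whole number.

Unweighted sum = 60 + 290 + 65 + 360 + 280 + 260 + 190 + 170 + 380 + 310 + 330 = 2695
Unweighted mean = 2695 / 11 = 245
Weighted sum = 1740230
Sum of weights = 54 + 602 + 124 + 960 + 624 + 461 + 194 + 171 + 1042 + 849 + 573 = 5654
Weighted mean = 1740230 / 5654 = 307.78741
Difference (unweighted minus weighted) = -62.787407

-63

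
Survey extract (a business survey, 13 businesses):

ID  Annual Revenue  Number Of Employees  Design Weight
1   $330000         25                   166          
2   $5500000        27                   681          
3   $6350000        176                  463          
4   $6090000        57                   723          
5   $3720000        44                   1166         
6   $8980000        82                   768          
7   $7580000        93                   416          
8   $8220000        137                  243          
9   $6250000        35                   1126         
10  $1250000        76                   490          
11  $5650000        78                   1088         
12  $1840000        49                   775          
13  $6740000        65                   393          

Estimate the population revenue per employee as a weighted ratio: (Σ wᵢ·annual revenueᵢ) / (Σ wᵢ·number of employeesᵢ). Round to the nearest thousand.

82000

Σ wᵢ·y = 45400320000
Σ wᵢ·x = 556529
Ratio = 45400320000 / 556529 = 81577.636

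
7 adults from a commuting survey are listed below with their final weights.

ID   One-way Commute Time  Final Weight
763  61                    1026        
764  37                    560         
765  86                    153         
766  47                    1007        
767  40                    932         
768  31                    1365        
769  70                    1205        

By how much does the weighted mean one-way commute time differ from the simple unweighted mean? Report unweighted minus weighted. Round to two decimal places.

Unweighted sum = 61 + 37 + 86 + 47 + 40 + 31 + 70 = 372
Unweighted mean = 372 / 7 = 53.142857
Weighted sum = 61×1026 + 37×560 + 86×153 + 47×1007 + 40×932 + 31×1365 + 70×1205
  = 62586 + 20720 + 13158 + 47329 + 37280 + 42315 + 84350 = 307738
Sum of weights = 1026 + 560 + 153 + 1007 + 932 + 1365 + 1205 = 6248
Weighted mean = 307738 / 6248 = 49.253841
Difference (unweighted minus weighted) = 3.8890159

3.89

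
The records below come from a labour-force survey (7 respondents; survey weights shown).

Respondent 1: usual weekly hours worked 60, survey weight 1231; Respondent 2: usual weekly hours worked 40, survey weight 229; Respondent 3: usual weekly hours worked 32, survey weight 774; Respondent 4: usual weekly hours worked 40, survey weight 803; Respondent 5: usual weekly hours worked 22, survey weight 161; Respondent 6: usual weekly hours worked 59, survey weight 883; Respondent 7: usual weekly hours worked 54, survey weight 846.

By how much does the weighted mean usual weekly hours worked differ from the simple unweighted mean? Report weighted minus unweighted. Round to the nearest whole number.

5

Unweighted sum = 307
Unweighted mean = 307 / 7 = 43.857143
Weighted sum = 241231
Sum of weights = 1231 + 229 + 774 + 803 + 161 + 883 + 846 = 4927
Weighted mean = 241231 / 4927 = 48.961031
Difference (weighted minus unweighted) = 5.1038882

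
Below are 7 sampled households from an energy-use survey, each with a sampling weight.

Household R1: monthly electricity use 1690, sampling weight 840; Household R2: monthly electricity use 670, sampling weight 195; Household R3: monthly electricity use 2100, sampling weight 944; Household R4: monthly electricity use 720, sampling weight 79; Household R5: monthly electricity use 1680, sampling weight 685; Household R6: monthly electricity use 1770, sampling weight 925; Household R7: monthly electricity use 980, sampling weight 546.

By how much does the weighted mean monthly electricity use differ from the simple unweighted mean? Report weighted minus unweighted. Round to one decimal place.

Unweighted sum = 1690 + 670 + 2100 + 720 + 1680 + 1770 + 980 = 9610
Unweighted mean = 9610 / 7 = 1372.8571
Weighted sum = 1690×840 + 670×195 + 2100×944 + 720×79 + 1680×685 + 1770×925 + 980×546
  = 6912660
Sum of weights = 840 + 195 + 944 + 79 + 685 + 925 + 546 = 4214
Weighted mean = 6912660 / 4214 = 1640.4034
Difference (weighted minus unweighted) = 267.54627

267.5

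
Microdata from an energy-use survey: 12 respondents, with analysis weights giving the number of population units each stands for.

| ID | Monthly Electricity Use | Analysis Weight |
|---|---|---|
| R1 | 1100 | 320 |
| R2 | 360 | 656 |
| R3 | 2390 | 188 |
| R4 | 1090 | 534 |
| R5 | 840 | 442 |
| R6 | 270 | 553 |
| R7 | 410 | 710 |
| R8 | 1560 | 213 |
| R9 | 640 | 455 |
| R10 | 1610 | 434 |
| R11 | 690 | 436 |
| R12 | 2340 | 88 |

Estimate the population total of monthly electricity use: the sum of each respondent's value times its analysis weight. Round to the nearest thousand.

4260000

Weighted total = 1100×320 + 360×656 + 2390×188 + 1090×534 + 840×442 + 270×553 + 410×710 + 1560×213 + 640×455 + 1610×434 + 690×436 + 2340×88
  = 352000 + 236160 + 449320 + 582060 + 371280 + 149310 + 291100 + 332280 + 291200 + 698740 + 300840 + 205920 = 4260210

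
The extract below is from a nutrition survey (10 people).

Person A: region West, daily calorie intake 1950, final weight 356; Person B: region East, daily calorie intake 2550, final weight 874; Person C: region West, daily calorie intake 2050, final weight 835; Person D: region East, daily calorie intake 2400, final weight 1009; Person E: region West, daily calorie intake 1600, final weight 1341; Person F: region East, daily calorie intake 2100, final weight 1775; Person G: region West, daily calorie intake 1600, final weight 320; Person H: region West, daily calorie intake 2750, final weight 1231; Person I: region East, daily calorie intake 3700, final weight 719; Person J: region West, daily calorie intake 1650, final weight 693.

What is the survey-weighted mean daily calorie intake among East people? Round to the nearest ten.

2520

East rows: B, D, F, I
Weighted sum = 11038100
Sum of weights = 4377
Weighted mean = 11038100 / 4377 = 2521.8414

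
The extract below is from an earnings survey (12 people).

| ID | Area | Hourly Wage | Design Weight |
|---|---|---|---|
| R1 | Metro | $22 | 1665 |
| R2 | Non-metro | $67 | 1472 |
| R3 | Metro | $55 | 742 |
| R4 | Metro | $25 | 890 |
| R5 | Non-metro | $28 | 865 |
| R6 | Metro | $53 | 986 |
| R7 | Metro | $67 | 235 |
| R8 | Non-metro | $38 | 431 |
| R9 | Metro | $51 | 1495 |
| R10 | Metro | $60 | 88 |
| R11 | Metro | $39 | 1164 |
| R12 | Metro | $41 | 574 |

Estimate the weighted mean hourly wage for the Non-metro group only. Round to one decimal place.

50.3

Non-metro rows: R2, R5, R8
Weighted sum = 67×1472 + 28×865 + 38×431
  = 139222
Sum of weights = 2768
Weighted mean = 139222 / 2768 = 50.296965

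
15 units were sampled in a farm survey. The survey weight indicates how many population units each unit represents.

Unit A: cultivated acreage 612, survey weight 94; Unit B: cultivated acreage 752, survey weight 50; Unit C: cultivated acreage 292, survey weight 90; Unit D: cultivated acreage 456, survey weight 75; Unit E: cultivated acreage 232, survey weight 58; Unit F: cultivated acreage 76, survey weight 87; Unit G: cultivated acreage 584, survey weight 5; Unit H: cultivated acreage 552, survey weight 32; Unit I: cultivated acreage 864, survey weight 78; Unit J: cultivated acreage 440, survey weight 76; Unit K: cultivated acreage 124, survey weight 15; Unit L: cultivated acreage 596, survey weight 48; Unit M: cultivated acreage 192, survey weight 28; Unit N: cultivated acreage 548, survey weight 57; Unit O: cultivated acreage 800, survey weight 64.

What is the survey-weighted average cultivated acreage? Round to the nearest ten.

480

Weighted sum = 415372
Sum of weights = 857
Weighted mean = 415372 / 857 = 484.68145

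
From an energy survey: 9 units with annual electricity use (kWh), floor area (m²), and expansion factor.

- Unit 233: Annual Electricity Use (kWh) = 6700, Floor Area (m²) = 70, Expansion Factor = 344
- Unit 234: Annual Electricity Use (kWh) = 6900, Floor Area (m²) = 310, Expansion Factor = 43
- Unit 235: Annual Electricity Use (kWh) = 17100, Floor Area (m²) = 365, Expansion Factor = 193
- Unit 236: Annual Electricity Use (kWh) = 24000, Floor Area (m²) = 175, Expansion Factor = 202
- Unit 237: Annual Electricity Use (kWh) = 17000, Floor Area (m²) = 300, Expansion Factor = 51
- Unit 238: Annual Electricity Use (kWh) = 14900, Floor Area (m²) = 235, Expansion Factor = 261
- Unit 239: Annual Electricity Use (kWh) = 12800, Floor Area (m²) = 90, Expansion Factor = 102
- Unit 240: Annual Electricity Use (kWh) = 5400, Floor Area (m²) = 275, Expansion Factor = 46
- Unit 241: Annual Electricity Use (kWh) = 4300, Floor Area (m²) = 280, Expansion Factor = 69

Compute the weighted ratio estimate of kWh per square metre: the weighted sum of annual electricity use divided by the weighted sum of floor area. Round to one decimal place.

66.5

Σ wᵢ·y = 6700×344 + 6900×43 + 17100×193 + 24000×202 + 17000×51 + 14900×261 + 12800×102 + 5400×46 + 4300×69
  = 2304800 + 296700 + 3300300 + 4848000 + 867000 + 3888900 + 1305600 + 248400 + 296700 = 17356400
Σ wᵢ·x = 70×344 + 310×43 + 365×193 + 175×202 + 300×51 + 235×261 + 90×102 + 275×46 + 280×69
  = 24080 + 13330 + 70445 + 35350 + 15300 + 61335 + 9180 + 12650 + 19320 = 260990
Ratio = 17356400 / 260990 = 66.502165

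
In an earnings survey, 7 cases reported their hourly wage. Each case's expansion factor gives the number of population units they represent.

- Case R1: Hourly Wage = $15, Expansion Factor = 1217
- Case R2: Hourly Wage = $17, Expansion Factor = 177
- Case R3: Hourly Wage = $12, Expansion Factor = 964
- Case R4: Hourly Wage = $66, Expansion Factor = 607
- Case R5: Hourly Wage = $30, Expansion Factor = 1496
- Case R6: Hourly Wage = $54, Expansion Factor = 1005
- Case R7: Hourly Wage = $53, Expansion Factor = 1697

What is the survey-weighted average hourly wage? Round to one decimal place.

Weighted sum = 15×1217 + 17×177 + 12×964 + 66×607 + 30×1496 + 54×1005 + 53×1697
  = 18255 + 3009 + 11568 + 40062 + 44880 + 54270 + 89941 = 261985
Sum of weights = 7163
Weighted mean = 261985 / 7163 = 36.574759

36.6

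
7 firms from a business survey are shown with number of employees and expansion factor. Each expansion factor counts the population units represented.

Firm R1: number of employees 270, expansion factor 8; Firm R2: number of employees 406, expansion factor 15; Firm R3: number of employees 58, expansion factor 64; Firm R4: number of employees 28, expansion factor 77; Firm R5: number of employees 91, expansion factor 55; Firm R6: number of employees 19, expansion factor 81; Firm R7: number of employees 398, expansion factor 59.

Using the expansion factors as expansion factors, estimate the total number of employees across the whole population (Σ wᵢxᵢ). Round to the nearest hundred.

Weighted total = 270×8 + 406×15 + 58×64 + 28×77 + 91×55 + 19×81 + 398×59
  = 44144

44100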